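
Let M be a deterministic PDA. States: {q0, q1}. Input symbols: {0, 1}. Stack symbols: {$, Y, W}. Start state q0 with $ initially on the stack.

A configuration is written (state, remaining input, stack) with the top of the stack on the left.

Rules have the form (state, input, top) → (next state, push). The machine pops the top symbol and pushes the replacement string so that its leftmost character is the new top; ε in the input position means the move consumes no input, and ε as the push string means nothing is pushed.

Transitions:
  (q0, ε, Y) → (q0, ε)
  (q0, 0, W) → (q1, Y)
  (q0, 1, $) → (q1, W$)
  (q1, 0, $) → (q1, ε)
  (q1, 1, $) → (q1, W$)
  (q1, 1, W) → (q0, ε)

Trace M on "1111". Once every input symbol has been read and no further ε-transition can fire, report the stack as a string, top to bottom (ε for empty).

(q0, 1111, $)
  read 1, top $: go to q1, push W$ → (q1, 111, W$)
  read 1, top W: go to q0, push ε → (q0, 11, $)
  read 1, top $: go to q1, push W$ → (q1, 1, W$)
  read 1, top W: go to q0, push ε → (q0, ε, $)
All input consumed in state q0 with stack $.

$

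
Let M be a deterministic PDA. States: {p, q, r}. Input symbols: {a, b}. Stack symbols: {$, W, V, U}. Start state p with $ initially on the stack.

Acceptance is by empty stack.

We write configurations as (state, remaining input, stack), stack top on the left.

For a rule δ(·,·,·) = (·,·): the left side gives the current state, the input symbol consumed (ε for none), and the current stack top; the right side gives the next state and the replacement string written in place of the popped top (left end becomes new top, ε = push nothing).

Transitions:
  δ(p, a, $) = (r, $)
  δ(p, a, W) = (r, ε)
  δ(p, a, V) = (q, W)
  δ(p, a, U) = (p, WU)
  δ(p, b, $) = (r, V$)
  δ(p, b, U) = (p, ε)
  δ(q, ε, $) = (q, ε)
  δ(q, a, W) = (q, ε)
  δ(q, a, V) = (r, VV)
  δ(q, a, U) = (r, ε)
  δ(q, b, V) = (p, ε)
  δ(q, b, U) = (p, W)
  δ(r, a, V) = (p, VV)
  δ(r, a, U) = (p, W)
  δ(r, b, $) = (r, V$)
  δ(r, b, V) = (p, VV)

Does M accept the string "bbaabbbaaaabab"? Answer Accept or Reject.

(p, bbaabbbaaaabab, $)
  read b, top $: go to r, push V$ → (r, baabbbaaaabab, V$)
  read b, top V: go to p, push VV → (p, aabbbaaaabab, VV$)
  read a, top V: go to q, push W → (q, abbbaaaabab, WV$)
  read a, top W: go to q, push ε → (q, bbbaaaabab, V$)
  read b, top V: go to p, push ε → (p, bbaaaabab, $)
  read b, top $: go to r, push V$ → (r, baaaabab, V$)
  read b, top V: go to p, push VV → (p, aaaabab, VV$)
  read a, top V: go to q, push W → (q, aaabab, WV$)
  read a, top W: go to q, push ε → (q, aabab, V$)
  read a, top V: go to r, push VV → (r, abab, VV$)
  read a, top V: go to p, push VV → (p, bab, VVV$)
No transition applies at (p, bab, VVV$); input not fully consumed.

Reject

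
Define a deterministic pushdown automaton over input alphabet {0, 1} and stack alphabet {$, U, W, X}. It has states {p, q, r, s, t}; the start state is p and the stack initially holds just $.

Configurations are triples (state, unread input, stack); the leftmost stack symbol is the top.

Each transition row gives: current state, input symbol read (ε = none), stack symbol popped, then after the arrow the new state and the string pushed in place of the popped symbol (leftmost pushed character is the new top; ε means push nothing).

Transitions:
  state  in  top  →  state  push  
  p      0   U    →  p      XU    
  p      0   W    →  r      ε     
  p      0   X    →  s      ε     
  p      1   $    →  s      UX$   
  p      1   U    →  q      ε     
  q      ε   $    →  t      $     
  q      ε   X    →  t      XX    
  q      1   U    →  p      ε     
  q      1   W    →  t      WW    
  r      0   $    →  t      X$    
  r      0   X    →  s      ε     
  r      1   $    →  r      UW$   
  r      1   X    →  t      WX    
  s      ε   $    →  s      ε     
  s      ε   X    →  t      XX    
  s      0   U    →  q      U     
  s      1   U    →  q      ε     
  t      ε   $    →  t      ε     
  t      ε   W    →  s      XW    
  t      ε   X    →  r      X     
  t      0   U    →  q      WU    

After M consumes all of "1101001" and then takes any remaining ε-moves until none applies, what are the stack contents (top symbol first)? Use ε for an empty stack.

(p, 1101001, $) ⊢ (s, 101001, UX$) ⊢ (q, 01001, X$) ⊢ (t, 01001, XX$) ⊢ (r, 01001, XX$) ⊢ (s, 1001, X$) ⊢ (t, 1001, XX$) ⊢ (r, 1001, XX$) ⊢ (t, 001, WXX$) ⊢ (s, 001, XWXX$) ⊢ (t, 001, XXWXX$) ⊢ (r, 001, XXWXX$) ⊢ (s, 01, XWXX$) ⊢ (t, 01, XXWXX$) ⊢ (r, 01, XXWXX$) ⊢ (s, 1, XWXX$) ⊢ (t, 1, XXWXX$) ⊢ (r, 1, XXWXX$) ⊢ (t, ε, WXXWXX$) ⊢ (s, ε, XWXXWXX$) ⊢ (t, ε, XXWXXWXX$) ⊢ (r, ε, XXWXXWXX$)
All input consumed in state r with stack XXWXXWXX$.

XXWXXWXX$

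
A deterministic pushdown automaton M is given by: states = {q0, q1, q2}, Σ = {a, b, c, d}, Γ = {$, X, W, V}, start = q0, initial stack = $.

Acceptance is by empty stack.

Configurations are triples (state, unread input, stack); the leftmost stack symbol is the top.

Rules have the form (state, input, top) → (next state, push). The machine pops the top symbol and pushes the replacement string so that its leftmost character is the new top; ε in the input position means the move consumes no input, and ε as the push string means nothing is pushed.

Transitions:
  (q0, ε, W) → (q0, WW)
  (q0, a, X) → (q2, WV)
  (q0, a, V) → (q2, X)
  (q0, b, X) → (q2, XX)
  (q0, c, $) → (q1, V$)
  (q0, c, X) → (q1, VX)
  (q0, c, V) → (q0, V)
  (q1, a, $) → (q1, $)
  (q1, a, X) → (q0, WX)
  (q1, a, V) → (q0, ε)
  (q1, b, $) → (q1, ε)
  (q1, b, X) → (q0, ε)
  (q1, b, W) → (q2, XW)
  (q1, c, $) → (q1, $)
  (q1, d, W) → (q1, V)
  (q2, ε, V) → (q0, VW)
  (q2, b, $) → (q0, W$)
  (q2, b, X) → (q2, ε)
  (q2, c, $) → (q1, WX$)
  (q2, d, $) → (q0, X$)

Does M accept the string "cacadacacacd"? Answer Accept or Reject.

(q0, cacadacacacd, $) ⊢ (q1, acadacacacd, V$) ⊢ (q0, cadacacacd, $) ⊢ (q1, adacacacd, V$) ⊢ (q0, dacacacd, $)
No transition applies at (q0, dacacacd, $); input not fully consumed.

Reject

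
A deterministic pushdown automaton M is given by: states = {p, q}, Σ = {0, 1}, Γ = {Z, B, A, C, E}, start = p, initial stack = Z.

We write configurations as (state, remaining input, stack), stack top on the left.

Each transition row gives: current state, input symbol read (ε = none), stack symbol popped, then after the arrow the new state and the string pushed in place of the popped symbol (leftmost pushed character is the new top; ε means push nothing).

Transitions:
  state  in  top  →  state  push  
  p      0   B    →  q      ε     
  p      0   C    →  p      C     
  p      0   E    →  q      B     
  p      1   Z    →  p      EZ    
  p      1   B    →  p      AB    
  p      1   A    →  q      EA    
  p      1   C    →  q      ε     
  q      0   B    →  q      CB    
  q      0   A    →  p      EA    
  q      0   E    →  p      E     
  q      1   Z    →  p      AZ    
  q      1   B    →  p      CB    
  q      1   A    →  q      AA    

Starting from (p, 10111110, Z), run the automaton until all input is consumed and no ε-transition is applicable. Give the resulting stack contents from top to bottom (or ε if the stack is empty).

(p, 10111110, Z) ⊢ (p, 0111110, EZ) ⊢ (q, 111110, BZ) ⊢ (p, 11110, CBZ) ⊢ (q, 1110, BZ) ⊢ (p, 110, CBZ) ⊢ (q, 10, BZ) ⊢ (p, 0, CBZ) ⊢ (p, ε, CBZ)
All input consumed in state p with stack CBZ.

CBZ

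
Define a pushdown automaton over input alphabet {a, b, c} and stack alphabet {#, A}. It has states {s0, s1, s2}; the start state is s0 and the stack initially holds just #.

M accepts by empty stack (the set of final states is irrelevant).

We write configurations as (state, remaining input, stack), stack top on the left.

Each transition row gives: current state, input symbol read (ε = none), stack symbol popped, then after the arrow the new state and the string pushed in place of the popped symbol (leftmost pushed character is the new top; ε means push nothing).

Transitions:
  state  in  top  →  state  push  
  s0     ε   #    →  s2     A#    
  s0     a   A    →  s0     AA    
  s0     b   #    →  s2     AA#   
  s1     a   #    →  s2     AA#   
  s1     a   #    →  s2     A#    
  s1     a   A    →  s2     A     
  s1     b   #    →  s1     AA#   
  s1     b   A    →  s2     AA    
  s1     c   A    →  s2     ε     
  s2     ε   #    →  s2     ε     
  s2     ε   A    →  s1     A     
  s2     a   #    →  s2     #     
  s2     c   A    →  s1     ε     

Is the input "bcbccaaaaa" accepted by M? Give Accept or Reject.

One accepting computation: (s0, bcbccaaaaa, #) ⊢ (s2, cbccaaaaa, AA#) ⊢ (s1, bccaaaaa, A#) ⊢ (s2, ccaaaaa, AA#) ⊢ (s1, caaaaa, A#) ⊢ (s2, aaaaa, #) ⊢ (s2, aaaa, #) ⊢ (s2, aaa, #) ⊢ (s2, aa, #) ⊢ (s2, a, #) ⊢ (s2, ε, #) ⊢ (s2, ε, ε)
All input consumed and the stack is empty.

Accept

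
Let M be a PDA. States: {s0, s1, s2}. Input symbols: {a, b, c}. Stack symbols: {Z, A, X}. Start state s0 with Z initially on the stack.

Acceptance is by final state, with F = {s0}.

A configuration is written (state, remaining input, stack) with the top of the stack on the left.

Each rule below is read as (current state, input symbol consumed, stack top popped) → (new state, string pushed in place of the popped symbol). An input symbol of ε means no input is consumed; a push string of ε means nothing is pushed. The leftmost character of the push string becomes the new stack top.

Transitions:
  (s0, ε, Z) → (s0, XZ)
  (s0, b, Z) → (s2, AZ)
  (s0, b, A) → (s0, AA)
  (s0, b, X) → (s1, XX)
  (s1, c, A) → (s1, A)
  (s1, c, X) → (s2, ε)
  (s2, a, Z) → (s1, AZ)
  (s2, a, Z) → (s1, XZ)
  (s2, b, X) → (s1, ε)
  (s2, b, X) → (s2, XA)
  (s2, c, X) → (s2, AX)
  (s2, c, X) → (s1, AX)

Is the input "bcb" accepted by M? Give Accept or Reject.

Reject

No computation consumes all input and reaches a final state.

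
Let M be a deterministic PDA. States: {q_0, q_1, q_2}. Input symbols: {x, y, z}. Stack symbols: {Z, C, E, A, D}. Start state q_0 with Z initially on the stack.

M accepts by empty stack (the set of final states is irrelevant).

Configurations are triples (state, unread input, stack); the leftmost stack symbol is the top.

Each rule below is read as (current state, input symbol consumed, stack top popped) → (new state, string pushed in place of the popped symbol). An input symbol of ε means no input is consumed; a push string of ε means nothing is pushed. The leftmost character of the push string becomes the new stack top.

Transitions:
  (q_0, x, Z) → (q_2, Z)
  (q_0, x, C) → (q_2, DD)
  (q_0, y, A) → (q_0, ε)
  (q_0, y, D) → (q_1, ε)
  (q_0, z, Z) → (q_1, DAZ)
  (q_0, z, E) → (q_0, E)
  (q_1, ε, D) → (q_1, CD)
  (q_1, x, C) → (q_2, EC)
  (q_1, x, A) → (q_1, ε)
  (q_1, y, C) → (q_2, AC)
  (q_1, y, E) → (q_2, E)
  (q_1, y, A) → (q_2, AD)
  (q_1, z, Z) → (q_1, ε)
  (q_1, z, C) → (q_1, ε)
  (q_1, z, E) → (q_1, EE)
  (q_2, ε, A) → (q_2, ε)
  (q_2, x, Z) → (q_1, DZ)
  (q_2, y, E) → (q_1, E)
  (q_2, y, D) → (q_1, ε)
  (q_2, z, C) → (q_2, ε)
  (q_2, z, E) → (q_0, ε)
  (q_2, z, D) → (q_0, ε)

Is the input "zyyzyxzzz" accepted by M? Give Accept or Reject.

(q_0, zyyzyxzzz, Z)
  read z, top Z: go to q_1, push DAZ → (q_1, yyzyxzzz, DAZ)
  ε-move, top D: go to q_1, push CD → (q_1, yyzyxzzz, CDAZ)
  read y, top C: go to q_2, push AC → (q_2, yzyxzzz, ACDAZ)
  ε-move, top A: go to q_2, push ε → (q_2, yzyxzzz, CDAZ)
No transition applies at (q_2, yzyxzzz, CDAZ); input not fully consumed.

Reject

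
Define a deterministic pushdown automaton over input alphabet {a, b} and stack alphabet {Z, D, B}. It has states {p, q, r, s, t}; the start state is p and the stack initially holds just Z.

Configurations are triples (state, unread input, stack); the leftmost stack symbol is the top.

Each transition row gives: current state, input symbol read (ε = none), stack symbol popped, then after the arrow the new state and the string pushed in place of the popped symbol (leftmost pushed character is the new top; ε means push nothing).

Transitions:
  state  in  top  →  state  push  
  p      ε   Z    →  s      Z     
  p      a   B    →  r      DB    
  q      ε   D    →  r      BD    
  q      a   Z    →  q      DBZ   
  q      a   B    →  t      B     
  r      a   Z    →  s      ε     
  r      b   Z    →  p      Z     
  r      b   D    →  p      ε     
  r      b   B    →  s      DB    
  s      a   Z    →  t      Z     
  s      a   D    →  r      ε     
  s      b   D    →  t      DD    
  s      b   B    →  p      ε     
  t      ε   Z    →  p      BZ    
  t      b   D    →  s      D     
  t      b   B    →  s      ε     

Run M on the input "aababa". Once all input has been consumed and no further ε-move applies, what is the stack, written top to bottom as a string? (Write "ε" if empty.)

DBZ

(p, aababa, Z)
  ε-move, top Z: go to s, push Z → (s, aababa, Z)
  read a, top Z: go to t, push Z → (t, ababa, Z)
  ε-move, top Z: go to p, push BZ → (p, ababa, BZ)
  read a, top B: go to r, push DB → (r, baba, DBZ)
  read b, top D: go to p, push ε → (p, aba, BZ)
  read a, top B: go to r, push DB → (r, ba, DBZ)
  read b, top D: go to p, push ε → (p, a, BZ)
  read a, top B: go to r, push DB → (r, ε, DBZ)
All input consumed in state r with stack DBZ.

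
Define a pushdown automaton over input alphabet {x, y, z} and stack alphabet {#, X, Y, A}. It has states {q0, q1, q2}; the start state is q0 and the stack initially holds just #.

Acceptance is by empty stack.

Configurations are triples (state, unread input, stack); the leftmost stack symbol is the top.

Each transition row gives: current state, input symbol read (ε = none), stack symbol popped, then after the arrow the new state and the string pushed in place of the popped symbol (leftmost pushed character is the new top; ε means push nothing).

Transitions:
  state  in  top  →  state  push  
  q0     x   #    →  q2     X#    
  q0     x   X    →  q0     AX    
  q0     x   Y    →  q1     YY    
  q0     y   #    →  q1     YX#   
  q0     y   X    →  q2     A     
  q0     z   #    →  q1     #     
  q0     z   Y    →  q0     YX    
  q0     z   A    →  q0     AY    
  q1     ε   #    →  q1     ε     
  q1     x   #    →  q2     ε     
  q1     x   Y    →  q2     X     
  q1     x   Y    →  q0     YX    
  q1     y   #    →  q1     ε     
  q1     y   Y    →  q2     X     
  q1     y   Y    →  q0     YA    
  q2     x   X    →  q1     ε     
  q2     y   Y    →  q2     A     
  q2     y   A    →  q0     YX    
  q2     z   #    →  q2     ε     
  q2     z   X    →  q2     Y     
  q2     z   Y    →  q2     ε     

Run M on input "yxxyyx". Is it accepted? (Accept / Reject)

Reject

No computation consumes all input and empties the stack.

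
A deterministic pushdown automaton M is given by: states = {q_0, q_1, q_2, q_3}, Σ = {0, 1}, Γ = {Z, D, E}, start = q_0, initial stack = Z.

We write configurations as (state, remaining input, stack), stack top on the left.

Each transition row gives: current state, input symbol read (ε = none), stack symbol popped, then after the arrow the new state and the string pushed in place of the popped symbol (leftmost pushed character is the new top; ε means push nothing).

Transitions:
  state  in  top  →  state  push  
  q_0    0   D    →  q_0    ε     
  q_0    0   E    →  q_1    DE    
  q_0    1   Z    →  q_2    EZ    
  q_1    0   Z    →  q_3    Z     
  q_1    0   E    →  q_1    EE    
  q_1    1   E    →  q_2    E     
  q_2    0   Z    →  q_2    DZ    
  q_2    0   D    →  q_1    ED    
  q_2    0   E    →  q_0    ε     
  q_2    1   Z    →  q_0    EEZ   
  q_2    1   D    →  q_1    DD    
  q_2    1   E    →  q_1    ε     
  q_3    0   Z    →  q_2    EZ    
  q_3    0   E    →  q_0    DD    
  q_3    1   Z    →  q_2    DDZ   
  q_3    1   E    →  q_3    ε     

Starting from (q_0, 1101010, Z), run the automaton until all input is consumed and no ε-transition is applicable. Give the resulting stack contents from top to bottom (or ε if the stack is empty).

DDZ

(q_0, 1101010, Z)
  read 1, top Z: go to q_2, push EZ → (q_2, 101010, EZ)
  read 1, top E: go to q_1, push ε → (q_1, 01010, Z)
  read 0, top Z: go to q_3, push Z → (q_3, 1010, Z)
  read 1, top Z: go to q_2, push DDZ → (q_2, 010, DDZ)
  read 0, top D: go to q_1, push ED → (q_1, 10, EDDZ)
  read 1, top E: go to q_2, push E → (q_2, 0, EDDZ)
  read 0, top E: go to q_0, push ε → (q_0, ε, DDZ)
All input consumed in state q_0 with stack DDZ.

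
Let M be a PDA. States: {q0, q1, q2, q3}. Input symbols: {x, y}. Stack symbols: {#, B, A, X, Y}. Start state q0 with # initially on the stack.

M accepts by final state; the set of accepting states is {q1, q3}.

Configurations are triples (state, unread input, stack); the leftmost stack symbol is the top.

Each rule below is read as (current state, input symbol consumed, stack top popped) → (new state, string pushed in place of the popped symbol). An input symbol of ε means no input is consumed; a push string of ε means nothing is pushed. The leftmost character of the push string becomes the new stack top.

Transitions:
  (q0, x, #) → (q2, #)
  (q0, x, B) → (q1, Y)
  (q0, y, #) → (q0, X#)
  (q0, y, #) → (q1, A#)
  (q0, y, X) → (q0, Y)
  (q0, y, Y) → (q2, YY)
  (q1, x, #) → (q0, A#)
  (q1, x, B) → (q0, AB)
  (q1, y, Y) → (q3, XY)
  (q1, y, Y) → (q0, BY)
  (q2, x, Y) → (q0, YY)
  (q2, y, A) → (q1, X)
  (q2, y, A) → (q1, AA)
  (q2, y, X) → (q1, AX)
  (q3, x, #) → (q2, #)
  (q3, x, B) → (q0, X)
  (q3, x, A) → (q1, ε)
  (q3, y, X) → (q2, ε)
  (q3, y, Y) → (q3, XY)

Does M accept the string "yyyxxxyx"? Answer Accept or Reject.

No computation consumes all input and reaches a final state.

Reject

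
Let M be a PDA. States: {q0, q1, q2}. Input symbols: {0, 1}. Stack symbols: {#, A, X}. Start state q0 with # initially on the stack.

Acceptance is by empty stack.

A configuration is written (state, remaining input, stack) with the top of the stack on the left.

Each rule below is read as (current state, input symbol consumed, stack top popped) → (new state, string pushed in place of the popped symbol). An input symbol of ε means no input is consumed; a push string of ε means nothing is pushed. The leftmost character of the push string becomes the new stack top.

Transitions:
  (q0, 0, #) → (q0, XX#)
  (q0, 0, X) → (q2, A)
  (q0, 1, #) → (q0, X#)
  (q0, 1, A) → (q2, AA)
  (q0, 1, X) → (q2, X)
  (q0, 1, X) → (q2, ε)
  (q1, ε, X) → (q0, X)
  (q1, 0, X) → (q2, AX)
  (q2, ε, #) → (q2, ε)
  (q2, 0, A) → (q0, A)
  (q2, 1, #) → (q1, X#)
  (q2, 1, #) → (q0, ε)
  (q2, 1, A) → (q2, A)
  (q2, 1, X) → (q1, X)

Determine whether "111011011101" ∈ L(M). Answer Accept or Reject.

No computation consumes all input and empties the stack.

Reject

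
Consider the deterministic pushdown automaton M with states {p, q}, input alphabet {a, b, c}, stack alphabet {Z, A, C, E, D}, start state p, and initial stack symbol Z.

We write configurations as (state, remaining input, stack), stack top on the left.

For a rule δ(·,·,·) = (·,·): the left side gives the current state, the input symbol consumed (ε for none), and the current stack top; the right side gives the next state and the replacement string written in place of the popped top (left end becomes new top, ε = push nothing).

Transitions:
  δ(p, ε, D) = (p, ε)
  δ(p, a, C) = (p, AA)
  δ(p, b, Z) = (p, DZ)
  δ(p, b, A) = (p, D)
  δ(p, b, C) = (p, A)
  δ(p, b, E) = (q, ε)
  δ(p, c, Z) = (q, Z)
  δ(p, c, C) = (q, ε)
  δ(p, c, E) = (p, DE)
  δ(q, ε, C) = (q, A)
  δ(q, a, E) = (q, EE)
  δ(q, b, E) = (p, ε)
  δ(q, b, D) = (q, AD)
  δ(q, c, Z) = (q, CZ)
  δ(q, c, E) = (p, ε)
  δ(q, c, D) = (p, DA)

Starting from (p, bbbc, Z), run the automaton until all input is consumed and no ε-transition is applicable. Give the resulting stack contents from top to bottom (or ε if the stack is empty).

(p, bbbc, Z)
  read b, top Z: go to p, push DZ → (p, bbc, DZ)
  ε-move, top D: go to p, push ε → (p, bbc, Z)
  read b, top Z: go to p, push DZ → (p, bc, DZ)
  ε-move, top D: go to p, push ε → (p, bc, Z)
  read b, top Z: go to p, push DZ → (p, c, DZ)
  ε-move, top D: go to p, push ε → (p, c, Z)
  read c, top Z: go to q, push Z → (q, ε, Z)
All input consumed in state q with stack Z.

Z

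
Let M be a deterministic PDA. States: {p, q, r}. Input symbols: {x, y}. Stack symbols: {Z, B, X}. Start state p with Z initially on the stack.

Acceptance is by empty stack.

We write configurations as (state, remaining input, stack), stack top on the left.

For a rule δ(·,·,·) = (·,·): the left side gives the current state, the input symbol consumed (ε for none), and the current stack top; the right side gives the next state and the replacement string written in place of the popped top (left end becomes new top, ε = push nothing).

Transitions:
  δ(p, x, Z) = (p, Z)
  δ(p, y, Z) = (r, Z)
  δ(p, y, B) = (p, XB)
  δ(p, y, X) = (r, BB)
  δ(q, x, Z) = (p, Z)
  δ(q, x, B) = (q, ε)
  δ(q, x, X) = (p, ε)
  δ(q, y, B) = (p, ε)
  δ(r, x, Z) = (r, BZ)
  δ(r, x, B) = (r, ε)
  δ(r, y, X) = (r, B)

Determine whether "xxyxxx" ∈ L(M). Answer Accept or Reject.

(p, xxyxxx, Z) ⊢ (p, xyxxx, Z) ⊢ (p, yxxx, Z) ⊢ (r, xxx, Z) ⊢ (r, xx, BZ) ⊢ (r, x, Z) ⊢ (r, ε, BZ)
All input consumed; stack is BZ, not empty, and no further ε-move applies.

Reject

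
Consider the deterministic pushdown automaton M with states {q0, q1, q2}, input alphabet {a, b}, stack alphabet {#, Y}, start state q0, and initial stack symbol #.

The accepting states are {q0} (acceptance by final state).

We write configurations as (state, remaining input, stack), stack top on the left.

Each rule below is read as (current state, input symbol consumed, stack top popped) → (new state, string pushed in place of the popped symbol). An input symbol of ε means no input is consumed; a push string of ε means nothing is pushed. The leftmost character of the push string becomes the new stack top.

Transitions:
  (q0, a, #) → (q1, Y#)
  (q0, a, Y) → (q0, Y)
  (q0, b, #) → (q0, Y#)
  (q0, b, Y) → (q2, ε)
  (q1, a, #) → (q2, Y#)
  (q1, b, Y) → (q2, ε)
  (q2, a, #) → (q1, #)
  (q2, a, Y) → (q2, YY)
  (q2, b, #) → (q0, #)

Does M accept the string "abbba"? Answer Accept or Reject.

(q0, abbba, #)
  read a, top #: go to q1, push Y# → (q1, bbba, Y#)
  read b, top Y: go to q2, push ε → (q2, bba, #)
  read b, top #: go to q0, push # → (q0, ba, #)
  read b, top #: go to q0, push Y# → (q0, a, Y#)
  read a, top Y: go to q0, push Y → (q0, ε, Y#)
All input consumed; state q0 ∈ F.

Accept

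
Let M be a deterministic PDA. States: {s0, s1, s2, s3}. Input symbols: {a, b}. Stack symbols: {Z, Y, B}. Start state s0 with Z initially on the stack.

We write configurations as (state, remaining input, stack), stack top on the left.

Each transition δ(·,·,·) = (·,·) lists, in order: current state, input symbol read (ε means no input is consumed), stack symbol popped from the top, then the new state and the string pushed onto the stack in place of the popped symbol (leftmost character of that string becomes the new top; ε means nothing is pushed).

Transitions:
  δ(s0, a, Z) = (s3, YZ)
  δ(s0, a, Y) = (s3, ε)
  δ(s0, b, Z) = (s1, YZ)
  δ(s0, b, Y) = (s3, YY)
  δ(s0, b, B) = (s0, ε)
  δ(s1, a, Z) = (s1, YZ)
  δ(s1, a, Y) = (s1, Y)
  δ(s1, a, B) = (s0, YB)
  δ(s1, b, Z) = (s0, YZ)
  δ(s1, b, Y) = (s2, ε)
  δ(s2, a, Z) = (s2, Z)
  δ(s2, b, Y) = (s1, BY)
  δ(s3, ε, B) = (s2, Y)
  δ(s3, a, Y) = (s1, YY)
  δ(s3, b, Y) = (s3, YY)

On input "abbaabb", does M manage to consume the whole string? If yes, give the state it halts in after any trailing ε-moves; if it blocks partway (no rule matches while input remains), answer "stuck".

(s0, abbaabb, Z) ⊢ (s3, bbaabb, YZ) ⊢ (s3, baabb, YYZ) ⊢ (s3, aabb, YYYZ) ⊢ (s1, abb, YYYYZ) ⊢ (s1, bb, YYYYZ) ⊢ (s2, b, YYYZ) ⊢ (s1, ε, BYYYZ)
All input consumed; M is in state s1.

s1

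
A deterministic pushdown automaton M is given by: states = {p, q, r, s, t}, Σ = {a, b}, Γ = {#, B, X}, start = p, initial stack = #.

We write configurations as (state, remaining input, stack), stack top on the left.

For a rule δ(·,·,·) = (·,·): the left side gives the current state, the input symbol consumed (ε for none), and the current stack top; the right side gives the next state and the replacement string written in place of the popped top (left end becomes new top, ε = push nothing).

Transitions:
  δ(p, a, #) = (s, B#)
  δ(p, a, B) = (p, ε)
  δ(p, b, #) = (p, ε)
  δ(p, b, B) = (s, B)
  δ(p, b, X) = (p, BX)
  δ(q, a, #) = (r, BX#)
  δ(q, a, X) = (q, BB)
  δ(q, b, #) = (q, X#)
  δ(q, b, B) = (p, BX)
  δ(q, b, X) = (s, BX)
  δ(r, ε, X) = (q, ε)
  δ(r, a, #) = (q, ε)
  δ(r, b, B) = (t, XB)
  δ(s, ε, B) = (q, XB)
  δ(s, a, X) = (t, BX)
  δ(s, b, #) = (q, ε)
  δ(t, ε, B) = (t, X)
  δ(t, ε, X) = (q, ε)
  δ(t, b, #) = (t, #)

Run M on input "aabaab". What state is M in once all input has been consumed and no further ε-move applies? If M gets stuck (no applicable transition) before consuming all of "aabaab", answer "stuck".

(p, aabaab, #)
  read a, top #: go to s, push B# → (s, abaab, B#)
  ε-move, top B: go to q, push XB → (q, abaab, XB#)
  read a, top X: go to q, push BB → (q, baab, BBB#)
  read b, top B: go to p, push BX → (p, aab, BXBB#)
  read a, top B: go to p, push ε → (p, ab, XBB#)
No transition for (p, a, top X); M blocks with input ab remaining.

stuck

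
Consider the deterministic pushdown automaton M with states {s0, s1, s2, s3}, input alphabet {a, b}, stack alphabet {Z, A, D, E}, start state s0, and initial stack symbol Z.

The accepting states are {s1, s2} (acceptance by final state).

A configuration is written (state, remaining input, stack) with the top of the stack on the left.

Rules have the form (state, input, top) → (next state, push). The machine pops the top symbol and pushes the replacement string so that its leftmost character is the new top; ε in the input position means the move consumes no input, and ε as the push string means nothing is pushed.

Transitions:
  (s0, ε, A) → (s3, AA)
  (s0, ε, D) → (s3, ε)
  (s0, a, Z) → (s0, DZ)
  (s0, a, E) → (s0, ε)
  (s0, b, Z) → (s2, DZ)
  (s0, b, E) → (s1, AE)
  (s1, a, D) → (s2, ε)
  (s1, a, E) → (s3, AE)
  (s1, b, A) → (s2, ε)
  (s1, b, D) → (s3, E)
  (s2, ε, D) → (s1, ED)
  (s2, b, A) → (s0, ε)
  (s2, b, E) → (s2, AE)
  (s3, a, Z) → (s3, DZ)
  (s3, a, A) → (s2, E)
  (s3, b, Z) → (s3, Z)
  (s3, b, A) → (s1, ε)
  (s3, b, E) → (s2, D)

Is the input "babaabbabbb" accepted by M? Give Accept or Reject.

Accept

(s0, babaabbabbb, Z) ⊢ (s2, abaabbabbb, DZ) ⊢ (s1, abaabbabbb, EDZ) ⊢ (s3, baabbabbb, AEDZ) ⊢ (s1, aabbabbb, EDZ) ⊢ (s3, abbabbb, AEDZ) ⊢ (s2, bbabbb, EEDZ) ⊢ (s2, babbb, AEEDZ) ⊢ (s0, abbb, EEDZ) ⊢ (s0, bbb, EDZ) ⊢ (s1, bb, AEDZ) ⊢ (s2, b, EDZ) ⊢ (s2, ε, AEDZ)
All input consumed; state s2 ∈ F.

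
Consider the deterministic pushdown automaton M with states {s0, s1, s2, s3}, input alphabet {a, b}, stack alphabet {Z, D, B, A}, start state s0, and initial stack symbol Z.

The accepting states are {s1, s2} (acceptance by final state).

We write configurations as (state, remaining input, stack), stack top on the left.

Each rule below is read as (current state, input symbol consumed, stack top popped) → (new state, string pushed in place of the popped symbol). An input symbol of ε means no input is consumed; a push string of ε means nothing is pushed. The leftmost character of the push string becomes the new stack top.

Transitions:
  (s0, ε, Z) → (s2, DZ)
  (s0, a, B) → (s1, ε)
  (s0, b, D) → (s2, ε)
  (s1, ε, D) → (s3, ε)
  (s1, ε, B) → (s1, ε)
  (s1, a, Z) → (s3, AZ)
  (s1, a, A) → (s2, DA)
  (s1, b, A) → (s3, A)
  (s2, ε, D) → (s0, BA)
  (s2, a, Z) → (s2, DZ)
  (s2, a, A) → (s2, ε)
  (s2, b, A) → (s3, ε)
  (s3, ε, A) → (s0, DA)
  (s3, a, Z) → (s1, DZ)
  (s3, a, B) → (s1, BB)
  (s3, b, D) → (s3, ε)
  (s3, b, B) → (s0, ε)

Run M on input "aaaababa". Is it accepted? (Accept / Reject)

Reject

(s0, aaaababa, Z) ⊢ (s2, aaaababa, DZ) ⊢ (s0, aaaababa, BAZ) ⊢ (s1, aaababa, AZ) ⊢ (s2, aababa, DAZ) ⊢ (s0, aababa, BAAZ) ⊢ (s1, ababa, AAZ) ⊢ (s2, baba, DAAZ) ⊢ (s0, baba, BAAAZ)
No transition applies at (s0, baba, BAAAZ); input not fully consumed.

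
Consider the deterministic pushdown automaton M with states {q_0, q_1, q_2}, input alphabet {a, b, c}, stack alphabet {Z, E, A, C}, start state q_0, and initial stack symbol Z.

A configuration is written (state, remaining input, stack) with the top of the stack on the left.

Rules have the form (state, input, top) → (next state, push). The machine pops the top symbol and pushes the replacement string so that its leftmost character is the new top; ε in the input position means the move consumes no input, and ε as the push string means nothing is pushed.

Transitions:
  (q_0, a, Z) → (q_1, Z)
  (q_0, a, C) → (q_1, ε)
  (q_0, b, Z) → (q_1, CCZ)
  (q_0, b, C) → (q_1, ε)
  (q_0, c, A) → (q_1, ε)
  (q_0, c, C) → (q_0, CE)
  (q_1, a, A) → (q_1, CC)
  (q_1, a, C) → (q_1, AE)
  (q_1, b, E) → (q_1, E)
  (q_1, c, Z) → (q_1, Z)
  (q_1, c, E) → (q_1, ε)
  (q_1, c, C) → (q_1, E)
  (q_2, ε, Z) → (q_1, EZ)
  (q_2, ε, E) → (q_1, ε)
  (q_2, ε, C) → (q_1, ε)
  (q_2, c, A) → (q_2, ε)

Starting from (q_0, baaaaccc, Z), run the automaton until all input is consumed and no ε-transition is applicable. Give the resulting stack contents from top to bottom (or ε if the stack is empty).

(q_0, baaaaccc, Z) ⊢ (q_1, aaaaccc, CCZ) ⊢ (q_1, aaaccc, AECZ) ⊢ (q_1, aaccc, CCECZ) ⊢ (q_1, accc, AECECZ) ⊢ (q_1, ccc, CCECECZ) ⊢ (q_1, cc, ECECECZ) ⊢ (q_1, c, CECECZ) ⊢ (q_1, ε, EECECZ)
All input consumed in state q_1 with stack EECECZ.

EECECZ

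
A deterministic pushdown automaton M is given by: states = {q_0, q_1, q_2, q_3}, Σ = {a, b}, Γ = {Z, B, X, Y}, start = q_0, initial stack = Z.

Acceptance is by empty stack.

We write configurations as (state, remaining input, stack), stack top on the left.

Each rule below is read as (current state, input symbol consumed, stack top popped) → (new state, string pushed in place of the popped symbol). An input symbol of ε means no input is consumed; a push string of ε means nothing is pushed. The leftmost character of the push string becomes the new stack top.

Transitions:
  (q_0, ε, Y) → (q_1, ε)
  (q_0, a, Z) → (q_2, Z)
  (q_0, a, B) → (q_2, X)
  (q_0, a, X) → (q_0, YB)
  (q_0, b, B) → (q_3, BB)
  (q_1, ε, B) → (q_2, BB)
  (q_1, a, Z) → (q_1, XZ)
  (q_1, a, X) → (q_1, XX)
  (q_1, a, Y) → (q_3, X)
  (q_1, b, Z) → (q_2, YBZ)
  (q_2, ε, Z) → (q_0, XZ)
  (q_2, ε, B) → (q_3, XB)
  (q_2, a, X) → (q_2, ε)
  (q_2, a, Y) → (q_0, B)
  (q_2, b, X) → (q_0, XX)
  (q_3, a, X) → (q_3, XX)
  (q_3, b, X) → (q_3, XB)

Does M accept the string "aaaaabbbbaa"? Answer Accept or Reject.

(q_0, aaaaabbbbaa, Z) ⊢ (q_2, aaaabbbbaa, Z) ⊢ (q_0, aaaabbbbaa, XZ) ⊢ (q_0, aaabbbbaa, YBZ) ⊢ (q_1, aaabbbbaa, BZ) ⊢ (q_2, aaabbbbaa, BBZ) ⊢ (q_3, aaabbbbaa, XBBZ) ⊢ (q_3, aabbbbaa, XXBBZ) ⊢ (q_3, abbbbaa, XXXBBZ) ⊢ (q_3, bbbbaa, XXXXBBZ) ⊢ (q_3, bbbaa, XBXXXBBZ) ⊢ (q_3, bbaa, XBBXXXBBZ) ⊢ (q_3, baa, XBBBXXXBBZ) ⊢ (q_3, aa, XBBBBXXXBBZ) ⊢ (q_3, a, XXBBBBXXXBBZ) ⊢ (q_3, ε, XXXBBBBXXXBBZ)
All input consumed; stack is XXXBBBBXXXBBZ, not empty, and no further ε-move applies.

Reject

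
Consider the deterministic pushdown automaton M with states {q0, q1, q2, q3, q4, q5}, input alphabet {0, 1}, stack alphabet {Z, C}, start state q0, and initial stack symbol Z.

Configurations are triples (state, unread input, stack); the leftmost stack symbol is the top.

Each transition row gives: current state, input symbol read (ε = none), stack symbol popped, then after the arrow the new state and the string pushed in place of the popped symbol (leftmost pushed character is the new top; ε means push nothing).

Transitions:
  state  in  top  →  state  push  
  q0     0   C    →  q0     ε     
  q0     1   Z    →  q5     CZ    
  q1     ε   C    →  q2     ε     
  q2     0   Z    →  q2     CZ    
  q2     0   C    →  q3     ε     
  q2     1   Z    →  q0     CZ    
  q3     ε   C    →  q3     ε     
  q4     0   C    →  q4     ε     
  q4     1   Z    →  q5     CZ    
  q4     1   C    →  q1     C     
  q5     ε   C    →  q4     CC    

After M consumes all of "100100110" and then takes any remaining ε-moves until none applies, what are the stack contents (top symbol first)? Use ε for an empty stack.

(q0, 100100110, Z)
  read 1, top Z: go to q5, push CZ → (q5, 00100110, CZ)
  ε-move, top C: go to q4, push CC → (q4, 00100110, CCZ)
  read 0, top C: go to q4, push ε → (q4, 0100110, CZ)
  read 0, top C: go to q4, push ε → (q4, 100110, Z)
  read 1, top Z: go to q5, push CZ → (q5, 00110, CZ)
  ε-move, top C: go to q4, push CC → (q4, 00110, CCZ)
  read 0, top C: go to q4, push ε → (q4, 0110, CZ)
  read 0, top C: go to q4, push ε → (q4, 110, Z)
  read 1, top Z: go to q5, push CZ → (q5, 10, CZ)
  ε-move, top C: go to q4, push CC → (q4, 10, CCZ)
  read 1, top C: go to q1, push C → (q1, 0, CCZ)
  ε-move, top C: go to q2, push ε → (q2, 0, CZ)
  read 0, top C: go to q3, push ε → (q3, ε, Z)
All input consumed in state q3 with stack Z.

Z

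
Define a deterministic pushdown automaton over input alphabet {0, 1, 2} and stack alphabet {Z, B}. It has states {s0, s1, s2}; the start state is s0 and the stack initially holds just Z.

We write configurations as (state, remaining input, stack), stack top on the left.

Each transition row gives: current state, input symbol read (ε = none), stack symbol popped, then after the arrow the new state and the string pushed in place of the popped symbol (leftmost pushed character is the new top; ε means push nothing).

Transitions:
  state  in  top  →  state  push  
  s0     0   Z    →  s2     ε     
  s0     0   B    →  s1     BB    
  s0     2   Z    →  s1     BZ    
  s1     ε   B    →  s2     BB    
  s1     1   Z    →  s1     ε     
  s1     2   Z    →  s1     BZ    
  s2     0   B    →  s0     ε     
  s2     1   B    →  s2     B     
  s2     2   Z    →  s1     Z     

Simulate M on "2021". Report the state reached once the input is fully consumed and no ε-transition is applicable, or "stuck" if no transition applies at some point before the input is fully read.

(s0, 2021, Z)
  read 2, top Z: go to s1, push BZ → (s1, 021, BZ)
  ε-move, top B: go to s2, push BB → (s2, 021, BBZ)
  read 0, top B: go to s0, push ε → (s0, 21, BZ)
No transition for (s0, 2, top B); M blocks with input 21 remaining.

stuck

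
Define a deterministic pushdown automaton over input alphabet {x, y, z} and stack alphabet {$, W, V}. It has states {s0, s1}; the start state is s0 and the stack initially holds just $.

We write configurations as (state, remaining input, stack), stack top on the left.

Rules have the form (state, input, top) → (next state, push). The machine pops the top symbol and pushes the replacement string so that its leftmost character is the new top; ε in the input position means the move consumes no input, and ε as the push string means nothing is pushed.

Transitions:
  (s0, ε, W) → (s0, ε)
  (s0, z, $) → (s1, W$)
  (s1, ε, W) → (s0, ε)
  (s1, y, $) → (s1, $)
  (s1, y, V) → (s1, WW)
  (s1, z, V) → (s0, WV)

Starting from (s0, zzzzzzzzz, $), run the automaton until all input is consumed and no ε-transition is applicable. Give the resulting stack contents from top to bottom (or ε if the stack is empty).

$

(s0, zzzzzzzzz, $)
  read z, top $: go to s1, push W$ → (s1, zzzzzzzz, W$)
  ε-move, top W: go to s0, push ε → (s0, zzzzzzzz, $)
  read z, top $: go to s1, push W$ → (s1, zzzzzzz, W$)
  ε-move, top W: go to s0, push ε → (s0, zzzzzzz, $)
  read z, top $: go to s1, push W$ → (s1, zzzzzz, W$)
  ε-move, top W: go to s0, push ε → (s0, zzzzzz, $)
  read z, top $: go to s1, push W$ → (s1, zzzzz, W$)
  ε-move, top W: go to s0, push ε → (s0, zzzzz, $)
  read z, top $: go to s1, push W$ → (s1, zzzz, W$)
  ε-move, top W: go to s0, push ε → (s0, zzzz, $)
  read z, top $: go to s1, push W$ → (s1, zzz, W$)
  ε-move, top W: go to s0, push ε → (s0, zzz, $)
  read z, top $: go to s1, push W$ → (s1, zz, W$)
  ε-move, top W: go to s0, push ε → (s0, zz, $)
  read z, top $: go to s1, push W$ → (s1, z, W$)
  ε-move, top W: go to s0, push ε → (s0, z, $)
  read z, top $: go to s1, push W$ → (s1, ε, W$)
  ε-move, top W: go to s0, push ε → (s0, ε, $)
All input consumed in state s0 with stack $.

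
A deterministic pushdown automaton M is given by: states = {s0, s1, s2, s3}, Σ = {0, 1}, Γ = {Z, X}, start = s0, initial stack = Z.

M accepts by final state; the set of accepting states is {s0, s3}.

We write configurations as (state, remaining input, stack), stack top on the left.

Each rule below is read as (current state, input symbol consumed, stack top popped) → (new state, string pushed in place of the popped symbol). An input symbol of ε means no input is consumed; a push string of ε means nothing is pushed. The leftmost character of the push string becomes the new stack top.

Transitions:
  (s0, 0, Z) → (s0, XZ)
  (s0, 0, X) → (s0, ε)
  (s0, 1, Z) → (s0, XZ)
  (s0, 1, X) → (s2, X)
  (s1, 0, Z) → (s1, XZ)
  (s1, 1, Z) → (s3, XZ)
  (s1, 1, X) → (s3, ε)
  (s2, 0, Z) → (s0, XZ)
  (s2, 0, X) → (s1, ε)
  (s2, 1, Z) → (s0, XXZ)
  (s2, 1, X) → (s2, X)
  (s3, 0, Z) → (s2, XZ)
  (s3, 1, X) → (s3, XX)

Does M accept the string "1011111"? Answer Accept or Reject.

Reject

(s0, 1011111, Z)
  read 1, top Z: go to s0, push XZ → (s0, 011111, XZ)
  read 0, top X: go to s0, push ε → (s0, 11111, Z)
  read 1, top Z: go to s0, push XZ → (s0, 1111, XZ)
  read 1, top X: go to s2, push X → (s2, 111, XZ)
  read 1, top X: go to s2, push X → (s2, 11, XZ)
  read 1, top X: go to s2, push X → (s2, 1, XZ)
  read 1, top X: go to s2, push X → (s2, ε, XZ)
All input consumed; state s2 ∉ F and no further ε-move applies.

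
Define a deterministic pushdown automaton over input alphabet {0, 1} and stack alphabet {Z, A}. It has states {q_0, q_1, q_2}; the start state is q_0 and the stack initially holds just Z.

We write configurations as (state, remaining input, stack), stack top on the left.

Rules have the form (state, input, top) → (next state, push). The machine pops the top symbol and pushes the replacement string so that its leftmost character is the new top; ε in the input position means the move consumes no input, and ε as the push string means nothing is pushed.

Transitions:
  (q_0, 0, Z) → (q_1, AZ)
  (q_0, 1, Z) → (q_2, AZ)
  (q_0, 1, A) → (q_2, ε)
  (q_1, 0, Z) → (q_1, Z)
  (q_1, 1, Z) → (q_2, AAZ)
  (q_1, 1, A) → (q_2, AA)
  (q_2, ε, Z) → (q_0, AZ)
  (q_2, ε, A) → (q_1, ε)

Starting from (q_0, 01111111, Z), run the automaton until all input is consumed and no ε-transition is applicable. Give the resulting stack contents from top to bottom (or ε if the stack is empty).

AZ

(q_0, 01111111, Z)
  read 0, top Z: go to q_1, push AZ → (q_1, 1111111, AZ)
  read 1, top A: go to q_2, push AA → (q_2, 111111, AAZ)
  ε-move, top A: go to q_1, push ε → (q_1, 111111, AZ)
  read 1, top A: go to q_2, push AA → (q_2, 11111, AAZ)
  ε-move, top A: go to q_1, push ε → (q_1, 11111, AZ)
  read 1, top A: go to q_2, push AA → (q_2, 1111, AAZ)
  ε-move, top A: go to q_1, push ε → (q_1, 1111, AZ)
  read 1, top A: go to q_2, push AA → (q_2, 111, AAZ)
  ε-move, top A: go to q_1, push ε → (q_1, 111, AZ)
  read 1, top A: go to q_2, push AA → (q_2, 11, AAZ)
  ε-move, top A: go to q_1, push ε → (q_1, 11, AZ)
  read 1, top A: go to q_2, push AA → (q_2, 1, AAZ)
  ε-move, top A: go to q_1, push ε → (q_1, 1, AZ)
  read 1, top A: go to q_2, push AA → (q_2, ε, AAZ)
  ε-move, top A: go to q_1, push ε → (q_1, ε, AZ)
All input consumed in state q_1 with stack AZ.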